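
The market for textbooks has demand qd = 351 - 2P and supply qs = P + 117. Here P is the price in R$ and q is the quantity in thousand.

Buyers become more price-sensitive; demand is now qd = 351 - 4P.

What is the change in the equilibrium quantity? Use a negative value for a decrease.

Original equilibrium: 351 - 2P = P + 117 gives 234 = 3P, so P = 78 and q = 195.
The shock moves the curves to qd = 351 - 4P and qs = P + 117.
Equate the new curves: 351 - 4P = P + 117, giving 234 = 5P, P = 46.8, q = 163.8.
Δq = 163.8 − 195 = -31.2.

-31.2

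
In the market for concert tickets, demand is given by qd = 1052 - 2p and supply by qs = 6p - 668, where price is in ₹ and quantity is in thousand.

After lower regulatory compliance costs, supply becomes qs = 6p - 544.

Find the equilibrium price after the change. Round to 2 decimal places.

Solve the original market: 1052 - 2p = 6p - 668, hence p = 215 and q = 622.
The new curves are qd = 1052 - 2p (demand) and qs = 6p - 544 (supply).
Equate the new curves: 1052 - 2p = 6p - 544, giving 1596 = 8p, p = 199.5, q = 653.

199.50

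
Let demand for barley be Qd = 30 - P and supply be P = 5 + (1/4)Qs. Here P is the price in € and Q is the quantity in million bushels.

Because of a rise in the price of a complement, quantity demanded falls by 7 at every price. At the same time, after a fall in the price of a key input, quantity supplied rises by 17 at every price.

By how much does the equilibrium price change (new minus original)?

Original equilibrium: 30 - P = 4P - 20 gives 50 = 5P, so P = 10 and Q = 20.
The shock moves the curves to Qd = 23 - P and Qs = 4P - 3.
Equate the new curves: 23 - P = 4P - 3, giving 26 = 5P, P = 5.2, Q = 17.8.
ΔP = 5.2 − 10 = -4.8.

-4.8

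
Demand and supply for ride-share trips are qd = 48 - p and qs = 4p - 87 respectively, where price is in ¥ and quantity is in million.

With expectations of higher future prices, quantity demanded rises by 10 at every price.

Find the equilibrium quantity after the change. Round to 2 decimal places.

Solve the original market: 48 - p = 4p - 87, hence p = 27 and q = 21.
With the change applied: demand qd = 58 - p, supply qs = 4p - 87.
Setting them equal: 58 - p = 4p - 87 → 145 = 5p, so p = 29 and q = 29.

29.00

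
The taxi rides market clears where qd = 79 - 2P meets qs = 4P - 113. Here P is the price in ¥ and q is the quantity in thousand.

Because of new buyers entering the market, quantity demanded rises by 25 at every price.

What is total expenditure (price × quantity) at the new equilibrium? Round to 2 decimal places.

Before the shock: 79 - 2P = 4P - 113 ⇒ 192 = 6P ⇒ P = 32, q = 15.
With the change applied: demand qd = 104 - 2P, supply qs = 4P - 113.
Clearing the new market: 104 - 2P = 4P - 113, so P = 217/6 ≈ 36.1667 and q = 95/3 ≈ 31.6667.
New expenditure = 36.1667 × 31.6667 = 1145.28.

1145.28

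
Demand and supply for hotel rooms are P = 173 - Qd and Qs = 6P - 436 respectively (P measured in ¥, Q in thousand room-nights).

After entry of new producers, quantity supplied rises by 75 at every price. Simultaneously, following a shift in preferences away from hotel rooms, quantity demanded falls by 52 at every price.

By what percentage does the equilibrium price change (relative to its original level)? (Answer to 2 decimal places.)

Before the shock: 173 - P = 6P - 436 ⇒ 609 = 7P ⇒ P = 87, Q = 86.
The new curves are Qd = 121 - P (demand) and Qs = 6P - 361 (supply).
Setting them equal: 121 - P = 6P - 361 → 482 = 7P, so P = 482/7 ≈ 68.8571 and Q = 365/7 ≈ 52.1429.
%ΔP = (68.8571 − 87) / 87 × 100 = -20.85%.

-20.85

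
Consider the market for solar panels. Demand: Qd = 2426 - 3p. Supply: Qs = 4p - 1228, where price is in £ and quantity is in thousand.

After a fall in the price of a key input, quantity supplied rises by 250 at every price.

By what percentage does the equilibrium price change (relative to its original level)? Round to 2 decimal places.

Original equilibrium: 2426 - 3p = 4p - 1228 gives 3654 = 7p, so p = 522 and Q = 860.
The shock moves the curves to Qd = 2426 - 3p and Qs = 4p - 978.
Setting them equal: 2426 - 3p = 4p - 978 → 3404 = 7p, so p = 3404/7 ≈ 486.2857 and Q = 6770/7 ≈ 967.1429.
%Δp = (486.2857 − 522) / 522 × 100 = -6.84%.

-6.84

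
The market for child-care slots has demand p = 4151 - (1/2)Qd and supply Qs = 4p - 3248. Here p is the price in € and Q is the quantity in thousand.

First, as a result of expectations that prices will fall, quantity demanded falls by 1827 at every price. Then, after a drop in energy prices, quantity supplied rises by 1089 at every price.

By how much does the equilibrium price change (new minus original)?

-486

Initially, 8302 - 2p = 4p - 3248, so 11550 = 6p and p = 1925, Q = 4452.
With the change applied: demand Qd = 6475 - 2p, supply Qs = 4p - 2159.
New equilibrium: 6475 - 2p = 4p - 2159 ⇒ 8634 = 6p ⇒ p = 1439, Q = 3597.
Δp = 1439 − 1925 = -486.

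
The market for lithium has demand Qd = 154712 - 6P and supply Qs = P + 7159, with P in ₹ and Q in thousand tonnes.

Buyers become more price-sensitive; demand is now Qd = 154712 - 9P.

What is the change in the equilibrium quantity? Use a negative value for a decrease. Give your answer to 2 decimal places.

-6323.70

Original equilibrium: 154712 - 6P = P + 7159 gives 147553 = 7P, so P = 21079 and Q = 28238.
The new curves are Qd = 154712 - 9P (demand) and Qs = P + 7159 (supply).
New equilibrium: 154712 - 9P = P + 7159 ⇒ 147553 = 10P ⇒ P = 14755.3, Q = 21914.3.
ΔQ = 21914.3 − 28238 = -6323.70.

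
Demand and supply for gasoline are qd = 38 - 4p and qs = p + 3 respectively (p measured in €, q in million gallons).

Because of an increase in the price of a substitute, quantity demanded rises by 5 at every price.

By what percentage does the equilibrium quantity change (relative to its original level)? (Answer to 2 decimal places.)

+10.00

Initially, 38 - 4p = p + 3, so 35 = 5p and p = 7, q = 10.
The shock moves the curves to qd = 43 - 4p and qs = p + 3.
Clearing the new market: 43 - 4p = p + 3, so p = 8 and q = 11.
%Δq = (11 − 10) / 10 × 100 = +10.00%.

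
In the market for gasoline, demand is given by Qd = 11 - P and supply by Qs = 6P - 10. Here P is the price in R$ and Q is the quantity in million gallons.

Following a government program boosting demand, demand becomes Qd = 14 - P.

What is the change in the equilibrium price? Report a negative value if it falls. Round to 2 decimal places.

+0.43

Before the shock: 11 - P = 6P - 10 ⇒ 21 = 7P ⇒ P = 3, Q = 8.
The shock moves the curves to Qd = 14 - P and Qs = 6P - 10.
Equate the new curves: 14 - P = 6P - 10, giving 24 = 7P, P = 24/7 ≈ 3.4286, Q = 74/7 ≈ 10.5714.
ΔP = 3.4286 − 3 = +0.43.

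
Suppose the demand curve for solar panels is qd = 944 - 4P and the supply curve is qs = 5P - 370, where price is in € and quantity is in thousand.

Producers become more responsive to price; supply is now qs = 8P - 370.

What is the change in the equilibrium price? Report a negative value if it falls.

Original equilibrium: 944 - 4P = 5P - 370 gives 1314 = 9P, so P = 146 and q = 360.
The shock moves the curves to qd = 944 - 4P and qs = 8P - 370.
Equate the new curves: 944 - 4P = 8P - 370, giving 1314 = 12P, P = 109.5, q = 506.
ΔP = 109.5 − 146 = -36.5.

-36.5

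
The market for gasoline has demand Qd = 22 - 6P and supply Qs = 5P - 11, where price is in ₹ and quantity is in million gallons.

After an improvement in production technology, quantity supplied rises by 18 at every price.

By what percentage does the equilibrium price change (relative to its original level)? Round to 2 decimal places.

Solve the original market: 22 - 6P = 5P - 11, hence P = 3 and Q = 4.
After the shift, demand is Qd = 22 - 6P and supply is Qs = 5P + 7.
Setting them equal: 22 - 6P = 5P + 7 → 15 = 11P, so P = 15/11 ≈ 1.3636 and Q = 152/11 ≈ 13.8182.
%ΔP = (1.3636 − 3) / 3 × 100 = -54.55%.

-54.55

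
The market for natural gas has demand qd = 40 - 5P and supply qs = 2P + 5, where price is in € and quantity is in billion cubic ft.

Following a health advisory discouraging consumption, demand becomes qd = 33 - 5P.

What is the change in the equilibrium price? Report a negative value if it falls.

-1

Before the shock: 40 - 5P = 2P + 5 ⇒ 35 = 7P ⇒ P = 5, q = 15.
The shock moves the curves to qd = 33 - 5P and qs = 2P + 5.
Clearing the new market: 33 - 5P = 2P + 5, so P = 4 and q = 13.
ΔP = 4 − 5 = -1.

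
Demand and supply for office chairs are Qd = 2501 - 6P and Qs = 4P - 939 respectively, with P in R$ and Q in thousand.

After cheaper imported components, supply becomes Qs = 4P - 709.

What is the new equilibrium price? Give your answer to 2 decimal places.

321.00

Original equilibrium: 2501 - 6P = 4P - 939 gives 3440 = 10P, so P = 344 and Q = 437.
With the change applied: demand Qd = 2501 - 6P, supply Qs = 4P - 709.
New equilibrium: 2501 - 6P = 4P - 709 ⇒ 3210 = 10P ⇒ P = 321, Q = 575.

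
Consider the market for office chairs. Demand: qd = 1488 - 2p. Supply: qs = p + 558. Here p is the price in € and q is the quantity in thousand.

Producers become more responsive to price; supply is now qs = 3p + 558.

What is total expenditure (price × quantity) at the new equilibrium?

Solve the original market: 1488 - 2p = p + 558, hence p = 310 and q = 868.
The shock moves the curves to qd = 1488 - 2p and qs = 3p + 558.
New equilibrium: 1488 - 2p = 3p + 558 ⇒ 930 = 5p ⇒ p = 186, q = 1116.
New expenditure = 186 × 1116 = 207576.

207576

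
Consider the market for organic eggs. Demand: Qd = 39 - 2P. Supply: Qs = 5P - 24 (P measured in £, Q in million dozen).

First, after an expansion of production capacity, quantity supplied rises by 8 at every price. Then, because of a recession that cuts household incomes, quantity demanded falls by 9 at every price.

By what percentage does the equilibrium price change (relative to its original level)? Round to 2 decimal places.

-26.98

Original equilibrium: 39 - 2P = 5P - 24 gives 63 = 7P, so P = 9 and Q = 21.
The shock moves the curves to Qd = 30 - 2P and Qs = 5P - 16.
Equate the new curves: 30 - 2P = 5P - 16, giving 46 = 7P, P = 46/7 ≈ 6.5714, Q = 118/7 ≈ 16.8571.
%ΔP = (6.5714 − 9) / 9 × 100 = -26.98%.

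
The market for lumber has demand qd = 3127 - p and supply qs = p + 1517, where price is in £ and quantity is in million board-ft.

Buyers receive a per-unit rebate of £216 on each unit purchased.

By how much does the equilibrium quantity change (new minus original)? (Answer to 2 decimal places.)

+108.00

Solve the original market: 3127 - p = p + 1517, hence p = 805 and q = 2322.
Since buyers' out-of-pocket price is the market price minus the rebate, the effective demand curve becomes qd = 3343 - p.
New equilibrium: 3343 - p = p + 1517 ⇒ 1826 = 2p ⇒ p = 913, q = 2430.
Δq = 2430 − 2322 = +108.00.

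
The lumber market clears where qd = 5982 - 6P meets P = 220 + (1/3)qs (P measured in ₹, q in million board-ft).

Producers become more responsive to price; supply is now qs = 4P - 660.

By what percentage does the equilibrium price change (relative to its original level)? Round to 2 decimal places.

-10.00

Before the shock: 5982 - 6P = 3P - 660 ⇒ 6642 = 9P ⇒ P = 738, q = 1554.
With the change applied: demand qd = 5982 - 6P, supply qs = 4P - 660.
Clearing the new market: 5982 - 6P = 4P - 660, so P = 664.2 and q = 1996.8.
%ΔP = (664.2 − 738) / 738 × 100 = -10.00%.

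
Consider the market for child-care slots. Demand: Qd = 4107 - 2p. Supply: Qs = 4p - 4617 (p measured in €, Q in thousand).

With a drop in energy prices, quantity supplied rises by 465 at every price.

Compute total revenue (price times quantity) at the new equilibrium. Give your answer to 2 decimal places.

Solve the original market: 4107 - 2p = 4p - 4617, hence p = 1454 and Q = 1199.
After the shift, demand is Qd = 4107 - 2p and supply is Qs = 4p - 4152.
Equate the new curves: 4107 - 2p = 4p - 4152, giving 8259 = 6p, p = 1376.5, Q = 1354.
New expenditure = 1376.5 × 1354 = 1863781.00.

1863781.00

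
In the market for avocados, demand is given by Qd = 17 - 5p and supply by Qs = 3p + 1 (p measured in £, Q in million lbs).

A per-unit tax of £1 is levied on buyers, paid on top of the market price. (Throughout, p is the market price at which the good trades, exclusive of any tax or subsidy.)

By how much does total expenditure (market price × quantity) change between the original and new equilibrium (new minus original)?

-6.953125

Original equilibrium: 17 - 5p = 3p + 1 gives 16 = 8p, so p = 2 and Q = 7.
Since buyers pay the price plus the tax, the effective demand curve becomes Qd = 12 - 5p.
Equate the new curves: 12 - 5p = 3p + 1, giving 11 = 8p, p = 1.375, Q = 5.125.
Expenditure moves from 2×7 = 14 to 1.375×5.125 = 7.046875; change = -6.953125.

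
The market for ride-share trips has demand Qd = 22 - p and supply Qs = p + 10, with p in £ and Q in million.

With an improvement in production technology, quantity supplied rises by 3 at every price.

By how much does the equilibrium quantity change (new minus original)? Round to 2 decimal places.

+1.50

Solve the original market: 22 - p = p + 10, hence p = 6 and Q = 16.
After the shift, demand is Qd = 22 - p and supply is Qs = p + 13.
Clearing the new market: 22 - p = p + 13, so p = 4.5 and Q = 17.5.
ΔQ = 17.5 − 16 = +1.50.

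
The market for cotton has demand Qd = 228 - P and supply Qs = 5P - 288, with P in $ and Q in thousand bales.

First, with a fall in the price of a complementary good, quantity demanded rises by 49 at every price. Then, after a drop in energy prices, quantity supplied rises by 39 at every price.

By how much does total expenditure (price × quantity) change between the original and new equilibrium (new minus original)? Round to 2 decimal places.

Initially, 228 - P = 5P - 288, so 516 = 6P and P = 86, Q = 142.
With the change applied: demand Qd = 277 - P, supply Qs = 5P - 249.
New equilibrium: 277 - P = 5P - 249 ⇒ 526 = 6P ⇒ P = 263/3 ≈ 87.6667, Q = 568/3 ≈ 189.3333.
Expenditure moves from 86×142 = 12212 to 87.6667×189.3333 = 16598.2222; change = +4386.22.

+4386.22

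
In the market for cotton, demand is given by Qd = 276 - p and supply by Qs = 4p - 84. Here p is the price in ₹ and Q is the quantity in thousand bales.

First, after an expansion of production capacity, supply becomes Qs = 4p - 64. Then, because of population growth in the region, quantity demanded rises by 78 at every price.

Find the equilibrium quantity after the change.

Before the shock: 276 - p = 4p - 84 ⇒ 360 = 5p ⇒ p = 72, Q = 204.
The shock moves the curves to Qd = 354 - p and Qs = 4p - 64.
Equate the new curves: 354 - p = 4p - 64, giving 418 = 5p, p = 83.6, Q = 270.4.

270.4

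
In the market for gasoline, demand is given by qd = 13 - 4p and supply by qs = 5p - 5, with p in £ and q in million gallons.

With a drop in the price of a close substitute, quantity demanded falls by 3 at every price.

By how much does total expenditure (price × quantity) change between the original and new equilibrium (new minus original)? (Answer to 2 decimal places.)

Solve the original market: 13 - 4p = 5p - 5, hence p = 2 and q = 5.
After the shift, demand is qd = 10 - 4p and supply is qs = 5p - 5.
New equilibrium: 10 - 4p = 5p - 5 ⇒ 15 = 9p ⇒ p = 5/3 ≈ 1.6667, q = 10/3 ≈ 3.3333.
Expenditure moves from 2×5 = 10 to 1.6667×3.3333 = 5.5556; change = -4.44.

-4.44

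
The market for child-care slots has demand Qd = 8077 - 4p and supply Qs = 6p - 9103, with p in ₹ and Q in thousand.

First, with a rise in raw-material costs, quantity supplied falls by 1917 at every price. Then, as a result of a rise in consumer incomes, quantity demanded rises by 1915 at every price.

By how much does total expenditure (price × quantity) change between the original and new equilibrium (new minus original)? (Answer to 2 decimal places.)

Original equilibrium: 8077 - 4p = 6p - 9103 gives 17180 = 10p, so p = 1718 and Q = 1205.
The shock moves the curves to Qd = 9992 - 4p and Qs = 6p - 11020.
Setting them equal: 9992 - 4p = 6p - 11020 → 21012 = 10p, so p = 2101.2 and Q = 1587.2.
Expenditure moves from 1718×1205 = 2070190 to 2101.2×1587.2 = 3335024.64; change = +1264834.64.

+1264834.64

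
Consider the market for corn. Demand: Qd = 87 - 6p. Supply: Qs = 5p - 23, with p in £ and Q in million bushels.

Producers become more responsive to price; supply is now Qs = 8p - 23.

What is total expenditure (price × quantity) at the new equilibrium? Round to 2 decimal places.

313.16

Original equilibrium: 87 - 6p = 5p - 23 gives 110 = 11p, so p = 10 and Q = 27.
With the change applied: demand Qd = 87 - 6p, supply Qs = 8p - 23.
New equilibrium: 87 - 6p = 8p - 23 ⇒ 110 = 14p ⇒ p = 55/7 ≈ 7.8571, Q = 279/7 ≈ 39.8571.
New expenditure = 7.8571 × 39.8571 = 313.16.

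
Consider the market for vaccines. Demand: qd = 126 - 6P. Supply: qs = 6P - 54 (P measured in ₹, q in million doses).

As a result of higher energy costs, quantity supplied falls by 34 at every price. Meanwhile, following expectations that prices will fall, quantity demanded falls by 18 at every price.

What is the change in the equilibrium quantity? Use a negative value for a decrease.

-26

Before the shock: 126 - 6P = 6P - 54 ⇒ 180 = 12P ⇒ P = 15, q = 36.
The shock moves the curves to qd = 108 - 6P and qs = 6P - 88.
New equilibrium: 108 - 6P = 6P - 88 ⇒ 196 = 12P ⇒ P = 49/3 ≈ 16.3333, q = 10.
Δq = 10 − 36 = -26.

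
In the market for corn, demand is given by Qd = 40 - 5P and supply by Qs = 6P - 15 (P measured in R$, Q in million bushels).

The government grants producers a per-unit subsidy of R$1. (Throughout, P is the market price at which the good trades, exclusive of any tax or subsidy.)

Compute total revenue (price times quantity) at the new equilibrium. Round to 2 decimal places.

Initially, 40 - 5P = 6P - 15, so 55 = 11P and P = 5, Q = 15.
Since sellers receive the price plus the subsidy, the effective supply curve becomes Qs = 6P - 9.
Equate the new curves: 40 - 5P = 6P - 9, giving 49 = 11P, P = 49/11 ≈ 4.4545, Q = 195/11 ≈ 17.7273.
New expenditure = 4.4545 × 17.7273 = 78.97.

78.97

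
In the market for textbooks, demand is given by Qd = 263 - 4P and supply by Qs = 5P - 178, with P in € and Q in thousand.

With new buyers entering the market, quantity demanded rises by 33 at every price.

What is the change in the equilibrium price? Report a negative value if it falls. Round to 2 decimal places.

Solve the original market: 263 - 4P = 5P - 178, hence P = 49 and Q = 67.
After the shift, demand is Qd = 296 - 4P and supply is Qs = 5P - 178.
Setting them equal: 296 - 4P = 5P - 178 → 474 = 9P, so P = 158/3 ≈ 52.6667 and Q = 256/3 ≈ 85.3333.
ΔP = 52.6667 − 49 = +3.67.

+3.67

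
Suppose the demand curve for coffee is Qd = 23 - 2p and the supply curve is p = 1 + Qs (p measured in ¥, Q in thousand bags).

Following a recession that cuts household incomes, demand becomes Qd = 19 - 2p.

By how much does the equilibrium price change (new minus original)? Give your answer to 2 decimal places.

Initially, 23 - 2p = p - 1, so 24 = 3p and p = 8, Q = 7.
The shock moves the curves to Qd = 19 - 2p and Qs = p - 1.
Clearing the new market: 19 - 2p = p - 1, so p = 20/3 ≈ 6.6667 and Q = 17/3 ≈ 5.6667.
Δp = 6.6667 − 8 = -1.33.

-1.33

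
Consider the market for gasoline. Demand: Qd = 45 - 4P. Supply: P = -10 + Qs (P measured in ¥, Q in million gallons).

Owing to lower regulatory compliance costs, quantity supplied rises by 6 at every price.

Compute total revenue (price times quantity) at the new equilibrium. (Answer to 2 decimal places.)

126.44

Initially, 45 - 4P = P + 10, so 35 = 5P and P = 7, Q = 17.
After the shift, demand is Qd = 45 - 4P and supply is Qs = P + 16.
Setting them equal: 45 - 4P = P + 16 → 29 = 5P, so P = 5.8 and Q = 21.8.
New expenditure = 5.8 × 21.8 = 126.44.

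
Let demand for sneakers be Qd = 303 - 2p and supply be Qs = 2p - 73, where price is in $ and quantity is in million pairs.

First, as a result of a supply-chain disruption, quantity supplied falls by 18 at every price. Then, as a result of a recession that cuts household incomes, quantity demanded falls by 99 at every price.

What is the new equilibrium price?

73.75

Original equilibrium: 303 - 2p = 2p - 73 gives 376 = 4p, so p = 94 and Q = 115.
The shock moves the curves to Qd = 204 - 2p and Qs = 2p - 91.
Clearing the new market: 204 - 2p = 2p - 91, so p = 73.75 and Q = 56.5.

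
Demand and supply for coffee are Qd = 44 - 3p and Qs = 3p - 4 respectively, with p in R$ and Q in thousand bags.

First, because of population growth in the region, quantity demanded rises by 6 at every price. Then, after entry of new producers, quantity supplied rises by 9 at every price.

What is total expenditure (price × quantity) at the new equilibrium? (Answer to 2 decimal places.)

Original equilibrium: 44 - 3p = 3p - 4 gives 48 = 6p, so p = 8 and Q = 20.
The new curves are Qd = 50 - 3p (demand) and Qs = 3p + 5 (supply).
Setting them equal: 50 - 3p = 3p + 5 → 45 = 6p, so p = 7.5 and Q = 27.5.
New expenditure = 7.5 × 27.5 = 206.25.

206.25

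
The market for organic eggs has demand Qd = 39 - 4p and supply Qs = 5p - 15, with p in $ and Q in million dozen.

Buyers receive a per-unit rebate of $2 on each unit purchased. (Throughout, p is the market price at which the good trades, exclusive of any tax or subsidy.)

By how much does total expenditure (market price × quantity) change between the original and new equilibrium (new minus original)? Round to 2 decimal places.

+43.95

Before the shock: 39 - 4p = 5p - 15 ⇒ 54 = 9p ⇒ p = 6, Q = 15.
Since buyers' out-of-pocket price is the market price minus the rebate, the effective demand curve becomes Qd = 47 - 4p.
New equilibrium: 47 - 4p = 5p - 15 ⇒ 62 = 9p ⇒ p = 62/9 ≈ 6.8889, Q = 175/9 ≈ 19.4444.
Expenditure moves from 6×15 = 90 to 6.8889×19.4444 = 133.9506; change = +43.95.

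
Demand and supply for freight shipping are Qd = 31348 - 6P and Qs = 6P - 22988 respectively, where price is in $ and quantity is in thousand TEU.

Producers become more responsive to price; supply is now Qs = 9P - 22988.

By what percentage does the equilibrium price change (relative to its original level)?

Solve the original market: 31348 - 6P = 6P - 22988, hence P = 4528 and Q = 4180.
The new curves are Qd = 31348 - 6P (demand) and Qs = 9P - 22988 (supply).
Equate the new curves: 31348 - 6P = 9P - 22988, giving 54336 = 15P, P = 3622.4, Q = 9613.6.
%ΔP = (3622.4 − 4528) / 4528 × 100 = -20%.

-20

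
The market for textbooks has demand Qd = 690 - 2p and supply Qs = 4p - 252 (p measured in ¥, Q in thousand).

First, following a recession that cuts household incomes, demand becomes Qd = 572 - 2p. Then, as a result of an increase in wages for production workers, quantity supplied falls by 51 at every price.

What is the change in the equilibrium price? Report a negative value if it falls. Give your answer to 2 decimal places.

-11.17

Before the shock: 690 - 2p = 4p - 252 ⇒ 942 = 6p ⇒ p = 157, Q = 376.
The shock moves the curves to Qd = 572 - 2p and Qs = 4p - 303.
New equilibrium: 572 - 2p = 4p - 303 ⇒ 875 = 6p ⇒ p = 875/6 ≈ 145.8333, Q = 841/3 ≈ 280.3333.
Δp = 145.8333 − 157 = -11.17.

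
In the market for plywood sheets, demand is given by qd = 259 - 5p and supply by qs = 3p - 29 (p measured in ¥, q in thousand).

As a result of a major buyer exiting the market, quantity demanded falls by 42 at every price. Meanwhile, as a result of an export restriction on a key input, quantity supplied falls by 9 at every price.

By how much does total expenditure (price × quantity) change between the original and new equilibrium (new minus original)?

-1007.203125

Original equilibrium: 259 - 5p = 3p - 29 gives 288 = 8p, so p = 36 and q = 79.
With the change applied: demand qd = 217 - 5p, supply qs = 3p - 38.
Setting them equal: 217 - 5p = 3p - 38 → 255 = 8p, so p = 31.875 and q = 57.625.
Expenditure moves from 36×79 = 2844 to 31.875×57.625 = 1836.796875; change = -1007.203125.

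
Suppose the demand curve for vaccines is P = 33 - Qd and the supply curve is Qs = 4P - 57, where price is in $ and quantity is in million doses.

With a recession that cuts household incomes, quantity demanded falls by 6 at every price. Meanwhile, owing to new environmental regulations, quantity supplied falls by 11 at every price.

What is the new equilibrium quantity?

8

Original equilibrium: 33 - P = 4P - 57 gives 90 = 5P, so P = 18 and Q = 15.
The new curves are Qd = 27 - P (demand) and Qs = 4P - 68 (supply).
Clearing the new market: 27 - P = 4P - 68, so P = 19 and Q = 8.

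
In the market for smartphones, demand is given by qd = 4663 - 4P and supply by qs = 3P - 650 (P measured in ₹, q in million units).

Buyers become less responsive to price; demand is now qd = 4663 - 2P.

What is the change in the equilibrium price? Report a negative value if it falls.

Before the shock: 4663 - 4P = 3P - 650 ⇒ 5313 = 7P ⇒ P = 759, q = 1627.
The new curves are qd = 4663 - 2P (demand) and qs = 3P - 650 (supply).
New equilibrium: 4663 - 2P = 3P - 650 ⇒ 5313 = 5P ⇒ P = 1062.6, q = 2537.8.
ΔP = 1062.6 − 759 = +303.6.

+303.6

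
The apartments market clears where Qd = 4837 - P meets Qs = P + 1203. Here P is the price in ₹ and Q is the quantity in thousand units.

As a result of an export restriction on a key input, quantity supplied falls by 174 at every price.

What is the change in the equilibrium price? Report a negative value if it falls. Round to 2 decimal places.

Before the shock: 4837 - P = P + 1203 ⇒ 3634 = 2P ⇒ P = 1817, Q = 3020.
With the change applied: demand Qd = 4837 - P, supply Qs = P + 1029.
Setting them equal: 4837 - P = P + 1029 → 3808 = 2P, so P = 1904 and Q = 2933.
ΔP = 1904 − 1817 = +87.00.

+87.00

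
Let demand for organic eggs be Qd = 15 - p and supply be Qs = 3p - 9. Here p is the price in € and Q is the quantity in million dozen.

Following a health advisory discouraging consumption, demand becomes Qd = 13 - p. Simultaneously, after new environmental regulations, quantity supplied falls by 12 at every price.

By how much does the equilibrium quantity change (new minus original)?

Initially, 15 - p = 3p - 9, so 24 = 4p and p = 6, Q = 9.
After the shift, demand is Qd = 13 - p and supply is Qs = 3p - 21.
New equilibrium: 13 - p = 3p - 21 ⇒ 34 = 4p ⇒ p = 8.5, Q = 4.5.
ΔQ = 4.5 − 9 = -4.5.

-4.5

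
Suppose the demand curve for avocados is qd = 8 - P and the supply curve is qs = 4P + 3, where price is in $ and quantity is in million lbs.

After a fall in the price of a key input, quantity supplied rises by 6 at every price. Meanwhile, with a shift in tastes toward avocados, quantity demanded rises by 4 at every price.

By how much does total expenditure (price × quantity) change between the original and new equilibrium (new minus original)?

-0.16

Before the shock: 8 - P = 4P + 3 ⇒ 5 = 5P ⇒ P = 1, q = 7.
The new curves are qd = 12 - P (demand) and qs = 4P + 9 (supply).
New equilibrium: 12 - P = 4P + 9 ⇒ 3 = 5P ⇒ P = 0.6, q = 11.4.
Expenditure moves from 1×7 = 7 to 0.6×11.4 = 6.84; change = -0.16.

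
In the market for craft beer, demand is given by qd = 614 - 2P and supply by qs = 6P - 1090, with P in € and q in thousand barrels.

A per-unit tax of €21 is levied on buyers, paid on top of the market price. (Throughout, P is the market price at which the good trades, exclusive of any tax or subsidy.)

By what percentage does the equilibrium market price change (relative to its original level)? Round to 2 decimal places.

Original equilibrium: 614 - 2P = 6P - 1090 gives 1704 = 8P, so P = 213 and q = 188.
Since buyers pay the price plus the tax, the effective demand curve becomes qd = 572 - 2P.
Clearing the new market: 572 - 2P = 6P - 1090, so P = 207.75 and q = 156.5.
%ΔP = (207.75 − 213) / 213 × 100 = -2.46%.

-2.46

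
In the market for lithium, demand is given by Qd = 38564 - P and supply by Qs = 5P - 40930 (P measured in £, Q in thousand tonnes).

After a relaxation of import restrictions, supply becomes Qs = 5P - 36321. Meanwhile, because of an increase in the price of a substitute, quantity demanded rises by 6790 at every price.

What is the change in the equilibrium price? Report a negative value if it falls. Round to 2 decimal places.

+363.50

Before the shock: 38564 - P = 5P - 40930 ⇒ 79494 = 6P ⇒ P = 13249, Q = 25315.
The new curves are Qd = 45354 - P (demand) and Qs = 5P - 36321 (supply).
Setting them equal: 45354 - P = 5P - 36321 → 81675 = 6P, so P = 13612.5 and Q = 31741.5.
ΔP = 13612.5 − 13249 = +363.50.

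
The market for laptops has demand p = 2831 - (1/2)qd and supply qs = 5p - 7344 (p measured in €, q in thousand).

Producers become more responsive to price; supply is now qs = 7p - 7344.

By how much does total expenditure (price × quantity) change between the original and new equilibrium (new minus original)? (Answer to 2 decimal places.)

Original equilibrium: 5662 - 2p = 5p - 7344 gives 13006 = 7p, so p = 1858 and q = 1946.
With the change applied: demand qd = 5662 - 2p, supply qs = 7p - 7344.
Setting them equal: 5662 - 2p = 7p - 7344 → 13006 = 9p, so p = 13006/9 ≈ 1445.1111 and q = 24946/9 ≈ 2771.7778.
Expenditure moves from 1858×1946 = 3615668 to 1445.1111×2771.7778 = 4005526.8642; change = +389858.86.

+389858.86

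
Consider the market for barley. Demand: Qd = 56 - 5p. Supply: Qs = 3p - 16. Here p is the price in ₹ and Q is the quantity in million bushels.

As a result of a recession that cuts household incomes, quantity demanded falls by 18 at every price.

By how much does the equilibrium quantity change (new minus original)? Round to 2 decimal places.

Original equilibrium: 56 - 5p = 3p - 16 gives 72 = 8p, so p = 9 and Q = 11.
With the change applied: demand Qd = 38 - 5p, supply Qs = 3p - 16.
New equilibrium: 38 - 5p = 3p - 16 ⇒ 54 = 8p ⇒ p = 6.75, Q = 4.25.
ΔQ = 4.25 − 11 = -6.75.

-6.75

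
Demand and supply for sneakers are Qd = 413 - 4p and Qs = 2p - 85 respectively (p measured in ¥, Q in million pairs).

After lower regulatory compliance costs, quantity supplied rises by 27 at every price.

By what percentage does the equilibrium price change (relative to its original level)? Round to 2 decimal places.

Original equilibrium: 413 - 4p = 2p - 85 gives 498 = 6p, so p = 83 and Q = 81.
The new curves are Qd = 413 - 4p (demand) and Qs = 2p - 58 (supply).
Clearing the new market: 413 - 4p = 2p - 58, so p = 78.5 and Q = 99.
%Δp = (78.5 − 83) / 83 × 100 = -5.42%.

-5.42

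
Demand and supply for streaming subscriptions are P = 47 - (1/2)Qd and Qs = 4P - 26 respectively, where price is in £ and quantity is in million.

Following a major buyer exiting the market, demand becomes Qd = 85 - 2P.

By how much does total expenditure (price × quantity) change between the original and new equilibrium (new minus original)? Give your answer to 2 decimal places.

Original equilibrium: 94 - 2P = 4P - 26 gives 120 = 6P, so P = 20 and Q = 54.
With the change applied: demand Qd = 85 - 2P, supply Qs = 4P - 26.
Clearing the new market: 85 - 2P = 4P - 26, so P = 18.5 and Q = 48.
Expenditure moves from 20×54 = 1080 to 18.5×48 = 888; change = -192.00.

-192.00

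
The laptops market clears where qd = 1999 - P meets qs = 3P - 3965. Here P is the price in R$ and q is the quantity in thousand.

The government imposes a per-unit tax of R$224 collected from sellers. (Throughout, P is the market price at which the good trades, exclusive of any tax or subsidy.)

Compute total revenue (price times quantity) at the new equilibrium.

564060

Before the shock: 1999 - P = 3P - 3965 ⇒ 5964 = 4P ⇒ P = 1491, q = 508.
Since sellers keep the price net of the tax, the effective supply curve becomes qs = 3P - 4637.
Equate the new curves: 1999 - P = 3P - 4637, giving 6636 = 4P, P = 1659, q = 340.
New expenditure = 1659 × 340 = 564060.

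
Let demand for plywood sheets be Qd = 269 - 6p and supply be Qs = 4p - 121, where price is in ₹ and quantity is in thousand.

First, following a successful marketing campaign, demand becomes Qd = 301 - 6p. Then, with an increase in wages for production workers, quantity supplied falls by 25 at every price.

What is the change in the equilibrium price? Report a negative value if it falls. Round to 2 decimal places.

Original equilibrium: 269 - 6p = 4p - 121 gives 390 = 10p, so p = 39 and Q = 35.
After the shift, demand is Qd = 301 - 6p and supply is Qs = 4p - 146.
Equate the new curves: 301 - 6p = 4p - 146, giving 447 = 10p, p = 44.7, Q = 32.8.
Δp = 44.7 − 39 = +5.70.

+5.70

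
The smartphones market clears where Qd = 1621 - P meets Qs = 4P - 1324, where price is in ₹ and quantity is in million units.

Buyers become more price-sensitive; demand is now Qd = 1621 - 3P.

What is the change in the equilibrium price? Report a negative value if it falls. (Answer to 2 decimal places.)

Original equilibrium: 1621 - P = 4P - 1324 gives 2945 = 5P, so P = 589 and Q = 1032.
The shock moves the curves to Qd = 1621 - 3P and Qs = 4P - 1324.
Clearing the new market: 1621 - 3P = 4P - 1324, so P = 2945/7 ≈ 420.7143 and Q = 2512/7 ≈ 358.8571.
ΔP = 420.7143 − 589 = -168.29.

-168.29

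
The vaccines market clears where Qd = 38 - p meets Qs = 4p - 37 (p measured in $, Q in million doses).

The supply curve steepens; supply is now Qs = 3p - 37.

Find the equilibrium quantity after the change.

Initially, 38 - p = 4p - 37, so 75 = 5p and p = 15, Q = 23.
After the shift, demand is Qd = 38 - p and supply is Qs = 3p - 37.
Equate the new curves: 38 - p = 3p - 37, giving 75 = 4p, p = 18.75, Q = 19.25.

19.25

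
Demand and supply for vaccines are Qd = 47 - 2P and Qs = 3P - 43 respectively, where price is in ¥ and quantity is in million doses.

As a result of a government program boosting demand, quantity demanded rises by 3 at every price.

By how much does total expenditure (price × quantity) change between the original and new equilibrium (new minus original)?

Initially, 47 - 2P = 3P - 43, so 90 = 5P and P = 18, Q = 11.
The new curves are Qd = 50 - 2P (demand) and Qs = 3P - 43 (supply).
Equate the new curves: 50 - 2P = 3P - 43, giving 93 = 5P, P = 18.6, Q = 12.8.
Expenditure moves from 18×11 = 198 to 18.6×12.8 = 238.08; change = +40.08.

+40.08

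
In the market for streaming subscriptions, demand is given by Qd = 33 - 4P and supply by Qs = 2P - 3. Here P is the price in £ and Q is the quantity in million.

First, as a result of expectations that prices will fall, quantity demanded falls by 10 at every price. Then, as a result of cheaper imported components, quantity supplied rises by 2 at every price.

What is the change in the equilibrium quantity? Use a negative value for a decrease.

-2

Initially, 33 - 4P = 2P - 3, so 36 = 6P and P = 6, Q = 9.
The new curves are Qd = 23 - 4P (demand) and Qs = 2P - 1 (supply).
Setting them equal: 23 - 4P = 2P - 1 → 24 = 6P, so P = 4 and Q = 7.
ΔQ = 7 − 9 = -2.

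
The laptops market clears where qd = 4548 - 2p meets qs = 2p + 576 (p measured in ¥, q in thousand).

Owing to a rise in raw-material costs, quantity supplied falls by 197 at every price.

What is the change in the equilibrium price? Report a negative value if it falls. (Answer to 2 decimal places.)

+49.25

Original equilibrium: 4548 - 2p = 2p + 576 gives 3972 = 4p, so p = 993 and q = 2562.
After the shift, demand is qd = 4548 - 2p and supply is qs = 2p + 379.
New equilibrium: 4548 - 2p = 2p + 379 ⇒ 4169 = 4p ⇒ p = 1042.25, q = 2463.5.
Δp = 1042.25 − 993 = +49.25.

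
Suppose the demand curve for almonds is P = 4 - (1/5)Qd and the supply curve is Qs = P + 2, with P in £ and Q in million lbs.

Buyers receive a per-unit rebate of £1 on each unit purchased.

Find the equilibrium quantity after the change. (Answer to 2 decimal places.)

Before the shock: 20 - 5P = P + 2 ⇒ 18 = 6P ⇒ P = 3, Q = 5.
Since buyers' out-of-pocket price is the market price minus the rebate, the effective demand curve becomes Qd = 25 - 5P.
Clearing the new market: 25 - 5P = P + 2, so P = 23/6 ≈ 3.8333 and Q = 35/6 ≈ 5.8333.

5.83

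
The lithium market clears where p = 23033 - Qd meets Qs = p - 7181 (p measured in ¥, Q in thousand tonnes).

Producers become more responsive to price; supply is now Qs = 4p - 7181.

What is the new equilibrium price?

Solve the original market: 23033 - p = p - 7181, hence p = 15107 and Q = 7926.
With the change applied: demand Qd = 23033 - p, supply Qs = 4p - 7181.
Setting them equal: 23033 - p = 4p - 7181 → 30214 = 5p, so p = 6042.8 and Q = 16990.2.

6042.8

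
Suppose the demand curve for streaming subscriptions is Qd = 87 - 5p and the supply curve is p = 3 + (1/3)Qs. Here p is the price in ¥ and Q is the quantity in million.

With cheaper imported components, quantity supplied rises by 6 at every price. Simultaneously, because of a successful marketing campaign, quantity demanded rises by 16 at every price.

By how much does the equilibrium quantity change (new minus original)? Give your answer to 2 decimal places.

Initially, 87 - 5p = 3p - 9, so 96 = 8p and p = 12, Q = 27.
The shock moves the curves to Qd = 103 - 5p and Qs = 3p - 3.
Clearing the new market: 103 - 5p = 3p - 3, so p = 13.25 and Q = 36.75.
ΔQ = 36.75 − 27 = +9.75.

+9.75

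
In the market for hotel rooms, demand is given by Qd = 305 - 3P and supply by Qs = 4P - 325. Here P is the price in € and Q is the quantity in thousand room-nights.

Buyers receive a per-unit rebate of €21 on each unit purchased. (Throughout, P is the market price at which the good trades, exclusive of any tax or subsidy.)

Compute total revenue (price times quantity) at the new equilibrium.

7029

Before the shock: 305 - 3P = 4P - 325 ⇒ 630 = 7P ⇒ P = 90, Q = 35.
Since buyers' out-of-pocket price is the market price minus the rebate, the effective demand curve becomes Qd = 368 - 3P.
Setting them equal: 368 - 3P = 4P - 325 → 693 = 7P, so P = 99 and Q = 71.
New expenditure = 99 × 71 = 7029.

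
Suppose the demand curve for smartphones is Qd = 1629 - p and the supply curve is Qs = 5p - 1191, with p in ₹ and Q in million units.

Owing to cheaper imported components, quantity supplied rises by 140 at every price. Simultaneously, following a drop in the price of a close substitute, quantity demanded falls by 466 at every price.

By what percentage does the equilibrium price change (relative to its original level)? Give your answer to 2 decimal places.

-21.49

Original equilibrium: 1629 - p = 5p - 1191 gives 2820 = 6p, so p = 470 and Q = 1159.
The shock moves the curves to Qd = 1163 - p and Qs = 5p - 1051.
Clearing the new market: 1163 - p = 5p - 1051, so p = 369 and Q = 794.
%Δp = (369 − 470) / 470 × 100 = -21.49%.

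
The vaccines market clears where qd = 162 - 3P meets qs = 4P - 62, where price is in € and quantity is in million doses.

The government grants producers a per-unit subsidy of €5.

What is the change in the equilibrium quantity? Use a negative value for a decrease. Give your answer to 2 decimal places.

+8.57

Before the shock: 162 - 3P = 4P - 62 ⇒ 224 = 7P ⇒ P = 32, q = 66.
Since sellers receive the price plus the subsidy, the effective supply curve becomes qs = 4P - 42.
Setting them equal: 162 - 3P = 4P - 42 → 204 = 7P, so P = 204/7 ≈ 29.1429 and q = 522/7 ≈ 74.5714.
Δq = 74.5714 − 66 = +8.57.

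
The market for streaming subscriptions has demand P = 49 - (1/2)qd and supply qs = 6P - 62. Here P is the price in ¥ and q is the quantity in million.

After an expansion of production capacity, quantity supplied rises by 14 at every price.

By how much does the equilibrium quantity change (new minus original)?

+3.5

Before the shock: 98 - 2P = 6P - 62 ⇒ 160 = 8P ⇒ P = 20, q = 58.
With the change applied: demand qd = 98 - 2P, supply qs = 6P - 48.
Setting them equal: 98 - 2P = 6P - 48 → 146 = 8P, so P = 18.25 and q = 61.5.
Δq = 61.5 − 58 = +3.5.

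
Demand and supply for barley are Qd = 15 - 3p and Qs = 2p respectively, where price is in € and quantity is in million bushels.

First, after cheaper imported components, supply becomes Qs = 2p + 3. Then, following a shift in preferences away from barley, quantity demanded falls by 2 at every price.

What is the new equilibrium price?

Solve the original market: 15 - 3p = 2p, hence p = 3 and Q = 6.
The shock moves the curves to Qd = 13 - 3p and Qs = 2p + 3.
Clearing the new market: 13 - 3p = 2p + 3, so p = 2 and Q = 7.

2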